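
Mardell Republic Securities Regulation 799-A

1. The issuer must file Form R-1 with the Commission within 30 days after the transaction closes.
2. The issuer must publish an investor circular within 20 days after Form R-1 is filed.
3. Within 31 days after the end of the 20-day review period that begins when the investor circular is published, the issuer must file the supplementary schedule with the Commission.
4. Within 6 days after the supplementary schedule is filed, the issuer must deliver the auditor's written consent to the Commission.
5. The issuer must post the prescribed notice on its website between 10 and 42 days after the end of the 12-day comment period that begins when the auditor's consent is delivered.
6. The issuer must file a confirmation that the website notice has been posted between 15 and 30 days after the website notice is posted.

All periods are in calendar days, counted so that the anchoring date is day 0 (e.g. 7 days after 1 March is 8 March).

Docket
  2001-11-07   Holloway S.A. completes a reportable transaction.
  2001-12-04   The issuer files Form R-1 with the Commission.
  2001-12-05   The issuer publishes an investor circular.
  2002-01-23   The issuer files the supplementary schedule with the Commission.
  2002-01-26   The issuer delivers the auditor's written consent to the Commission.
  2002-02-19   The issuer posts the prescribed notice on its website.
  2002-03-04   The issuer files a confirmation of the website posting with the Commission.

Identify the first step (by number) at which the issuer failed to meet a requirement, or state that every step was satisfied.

Step 6

(1) due by 2001-11-07 + 30 days = 2001-12-07; done 2001-12-04 — timely.
(2) due by 2001-12-04 + 20 days = 2001-12-24; done 2001-12-05 — timely.
(3) due by 2001-12-25 + 31 days = 2002-01-25; done 2002-01-23 — timely.
(4) due by 2002-01-23 + 6 days = 2002-01-29; done 2002-01-26 — timely.
(5) the permitted window runs from 2002-02-07 + 10 = 2002-02-17 to 2002-02-07 + 42 = 2002-03-21; 2002-02-19 falls inside that range.
(6) the permitted window runs from 2002-02-19 + 15 = 2002-03-06 to 2002-02-19 + 30 = 2002-03-21; done 2002-03-04 — 2 days before the window opened.
Later steps need not be reached.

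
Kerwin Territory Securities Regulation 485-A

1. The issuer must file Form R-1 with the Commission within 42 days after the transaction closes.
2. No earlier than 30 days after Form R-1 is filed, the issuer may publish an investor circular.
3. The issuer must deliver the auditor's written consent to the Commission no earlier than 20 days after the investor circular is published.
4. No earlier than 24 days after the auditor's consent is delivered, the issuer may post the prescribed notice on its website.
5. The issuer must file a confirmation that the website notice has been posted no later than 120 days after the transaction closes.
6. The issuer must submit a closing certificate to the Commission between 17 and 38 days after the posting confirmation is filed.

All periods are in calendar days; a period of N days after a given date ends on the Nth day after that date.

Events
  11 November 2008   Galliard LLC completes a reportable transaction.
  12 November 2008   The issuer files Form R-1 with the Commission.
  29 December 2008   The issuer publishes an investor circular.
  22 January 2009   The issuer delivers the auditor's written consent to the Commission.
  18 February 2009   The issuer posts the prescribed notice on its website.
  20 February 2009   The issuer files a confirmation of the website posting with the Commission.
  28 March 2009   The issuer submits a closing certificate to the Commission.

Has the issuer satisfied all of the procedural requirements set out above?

(1) due by 11 November 2008 + 42 days = 23 December 2008; completed 12 November 2008, before the deadline.
(2) permitted from 12 November 2008 + 30 days = 12 December 2008 onward; 29 December 2008 is on or after that date.
(3) permitted from 29 December 2008 + 20 days = 18 January 2009 onward; done 22 January 2009, after the minimum wait.
(4) permitted from 22 January 2009 + 24 days = 15 February 2009 onward; done 18 February 2009, after the minimum wait.
(5) due by 11 November 2008 + 120 days = 11 March 2009; 20 February 2009 is within that limit.
(6) the permitted window runs from 20 February 2009 + 17 = 9 March 2009 to 20 February 2009 + 38 = 30 March 2009; 28 March 2009 falls inside that range.

Yes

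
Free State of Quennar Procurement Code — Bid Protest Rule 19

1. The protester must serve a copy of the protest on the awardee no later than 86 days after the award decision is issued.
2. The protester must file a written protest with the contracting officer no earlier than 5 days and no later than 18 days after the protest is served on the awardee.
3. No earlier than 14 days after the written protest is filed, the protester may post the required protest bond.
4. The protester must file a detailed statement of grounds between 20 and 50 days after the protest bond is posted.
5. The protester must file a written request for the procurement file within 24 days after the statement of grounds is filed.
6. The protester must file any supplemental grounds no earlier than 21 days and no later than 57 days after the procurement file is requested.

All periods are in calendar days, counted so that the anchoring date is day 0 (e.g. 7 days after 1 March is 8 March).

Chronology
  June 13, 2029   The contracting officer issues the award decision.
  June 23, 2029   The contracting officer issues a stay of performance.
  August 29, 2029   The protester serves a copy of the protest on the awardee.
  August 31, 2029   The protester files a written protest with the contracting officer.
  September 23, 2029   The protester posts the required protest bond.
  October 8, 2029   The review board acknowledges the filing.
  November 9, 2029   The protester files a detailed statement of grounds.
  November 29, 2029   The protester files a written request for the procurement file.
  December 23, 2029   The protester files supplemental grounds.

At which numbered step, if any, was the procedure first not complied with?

Step 1: 86 days after June 13, 2029 (when the award decision is issued) is September 7, 2029; done August 29, 2029 — timely.
Step 2: the window is 5–18 days after August 29, 2029 (when the protest is served on the awardee), so September 3, 2029 through September 16, 2029; done August 31, 2029 — 3 days before the window opened.
The procedure was therefore not followed at step 2.

Step 2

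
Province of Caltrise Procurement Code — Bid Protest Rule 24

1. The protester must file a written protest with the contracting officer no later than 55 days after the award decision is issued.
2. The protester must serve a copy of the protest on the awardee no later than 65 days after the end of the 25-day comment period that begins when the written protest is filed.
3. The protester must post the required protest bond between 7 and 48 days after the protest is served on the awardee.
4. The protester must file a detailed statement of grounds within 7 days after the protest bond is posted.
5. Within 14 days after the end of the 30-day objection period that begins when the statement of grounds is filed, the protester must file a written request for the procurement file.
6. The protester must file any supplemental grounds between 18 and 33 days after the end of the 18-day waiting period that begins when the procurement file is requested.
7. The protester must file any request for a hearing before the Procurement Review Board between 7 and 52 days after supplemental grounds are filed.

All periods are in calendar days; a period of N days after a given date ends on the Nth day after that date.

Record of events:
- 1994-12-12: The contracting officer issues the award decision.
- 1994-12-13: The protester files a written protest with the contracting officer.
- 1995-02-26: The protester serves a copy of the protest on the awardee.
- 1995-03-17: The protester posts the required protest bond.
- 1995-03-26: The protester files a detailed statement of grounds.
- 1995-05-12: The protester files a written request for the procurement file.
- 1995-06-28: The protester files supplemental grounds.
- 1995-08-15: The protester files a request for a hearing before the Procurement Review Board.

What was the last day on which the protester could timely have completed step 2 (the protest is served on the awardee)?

1995-03-13

The written protest is filed on 1994-12-13; the 25-day comment period therefore ends 1995-01-07, and step 2 runs from that date. 65 days after 1995-01-07 is 1995-03-13.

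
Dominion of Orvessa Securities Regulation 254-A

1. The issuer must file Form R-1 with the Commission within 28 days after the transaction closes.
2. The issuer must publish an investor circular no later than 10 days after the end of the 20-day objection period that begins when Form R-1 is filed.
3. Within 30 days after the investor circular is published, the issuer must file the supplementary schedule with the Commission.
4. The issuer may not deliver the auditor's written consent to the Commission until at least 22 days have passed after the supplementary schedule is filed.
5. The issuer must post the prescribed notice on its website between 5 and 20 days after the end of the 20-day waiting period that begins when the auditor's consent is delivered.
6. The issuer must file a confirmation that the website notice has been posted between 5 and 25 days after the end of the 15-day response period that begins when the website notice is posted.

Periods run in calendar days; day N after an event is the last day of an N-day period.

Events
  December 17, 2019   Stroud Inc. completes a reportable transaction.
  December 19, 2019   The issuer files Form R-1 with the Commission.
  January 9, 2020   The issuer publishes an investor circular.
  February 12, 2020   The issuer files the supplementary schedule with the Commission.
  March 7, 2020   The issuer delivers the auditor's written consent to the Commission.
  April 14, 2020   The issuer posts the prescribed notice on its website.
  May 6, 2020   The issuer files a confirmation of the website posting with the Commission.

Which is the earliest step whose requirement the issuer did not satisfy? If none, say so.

Step 3

Step 1 — counting 28 days from December 17, 2019 (when the transaction closes) gives a deadline of January 14, 2020; December 19, 2019 is within that limit.
Step 2 — counting 10 days from January 8, 2020 (end of the 20-day objection period, which began when Form R-1 is filed on December 19, 2019) gives a deadline of January 18, 2020; completed January 9, 2020, before the deadline.
Step 3 — counting 30 days from January 9, 2020 (when the investor circular is published) gives a deadline of February 8, 2020; not done until February 12, 2020, 4 days after the deadline.
The procedure was therefore not followed at step 3.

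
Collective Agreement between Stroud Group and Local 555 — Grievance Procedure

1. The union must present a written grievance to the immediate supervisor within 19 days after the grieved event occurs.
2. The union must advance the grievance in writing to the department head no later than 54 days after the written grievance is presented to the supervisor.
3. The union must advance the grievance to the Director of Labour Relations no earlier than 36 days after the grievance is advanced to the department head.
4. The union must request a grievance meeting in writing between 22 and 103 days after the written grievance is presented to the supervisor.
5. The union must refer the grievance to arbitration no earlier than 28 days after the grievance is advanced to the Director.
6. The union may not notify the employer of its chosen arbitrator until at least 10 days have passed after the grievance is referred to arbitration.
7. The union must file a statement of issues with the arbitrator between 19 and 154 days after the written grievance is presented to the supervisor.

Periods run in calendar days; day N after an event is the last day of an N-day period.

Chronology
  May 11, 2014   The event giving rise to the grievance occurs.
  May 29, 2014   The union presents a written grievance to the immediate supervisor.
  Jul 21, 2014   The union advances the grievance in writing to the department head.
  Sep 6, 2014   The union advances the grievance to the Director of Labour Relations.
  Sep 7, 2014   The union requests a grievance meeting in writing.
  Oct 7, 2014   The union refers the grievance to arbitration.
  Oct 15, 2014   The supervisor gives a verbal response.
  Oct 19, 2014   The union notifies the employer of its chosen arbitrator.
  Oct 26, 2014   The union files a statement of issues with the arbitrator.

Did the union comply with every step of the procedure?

Step 1 — counting 19 days from May 11, 2014 (when the grieved event occurs) gives a deadline of May 30, 2014; done May 29, 2014 — timely.
Step 2 — counting 54 days from May 29, 2014 (when the written grievance is presented to the supervisor) gives a deadline of Jul 22, 2014; Jul 21, 2014 is within that limit.
Step 3 — must wait 36 days from Jul 21, 2014 (when the grievance is advanced to the department head), so not before Aug 26, 2014; done Sep 6, 2014, after the minimum wait.
Step 4 — 22 and 103 days from May 29, 2014 (when the written grievance is presented to the supervisor) are Jun 20, 2014 and Sep 9, 2014 respectively; done Sep 7, 2014, which is between those dates.
Step 5 — must wait 28 days from Sep 6, 2014 (when the grievance is advanced to the Director), so not before Oct 4, 2014; done Oct 7, 2014, after the minimum wait.
Step 6 — must wait 10 days from Oct 7, 2014 (when the grievance is referred to arbitration), so not before Oct 17, 2014; done Oct 19, 2014 — permitted.
Step 7 — 19 and 154 days from May 29, 2014 (when the written grievance is presented to the supervisor) are Jun 17, 2014 and Oct 30, 2014 respectively; done Oct 26, 2014, which is between those dates.

Yes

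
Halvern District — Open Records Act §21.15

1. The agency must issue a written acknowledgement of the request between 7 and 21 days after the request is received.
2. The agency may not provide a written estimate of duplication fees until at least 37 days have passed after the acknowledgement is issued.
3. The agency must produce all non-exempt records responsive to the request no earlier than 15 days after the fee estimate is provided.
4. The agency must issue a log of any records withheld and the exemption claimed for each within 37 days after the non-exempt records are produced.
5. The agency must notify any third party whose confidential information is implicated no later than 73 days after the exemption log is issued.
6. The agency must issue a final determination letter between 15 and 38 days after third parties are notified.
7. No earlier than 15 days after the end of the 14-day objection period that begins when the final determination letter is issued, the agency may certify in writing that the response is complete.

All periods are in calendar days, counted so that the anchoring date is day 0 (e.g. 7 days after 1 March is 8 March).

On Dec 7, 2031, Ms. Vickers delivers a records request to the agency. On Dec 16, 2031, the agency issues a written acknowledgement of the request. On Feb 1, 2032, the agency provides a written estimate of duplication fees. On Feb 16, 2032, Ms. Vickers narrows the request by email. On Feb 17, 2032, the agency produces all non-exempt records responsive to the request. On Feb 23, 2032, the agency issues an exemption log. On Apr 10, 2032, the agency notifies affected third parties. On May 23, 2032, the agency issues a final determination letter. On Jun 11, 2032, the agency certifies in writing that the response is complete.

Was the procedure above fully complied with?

No

Step 1: the window is 7–21 days after Dec 7, 2031 (when the request is received), so Dec 14, 2031 through Dec 28, 2031; done Dec 16, 2031, which is between those dates.
Step 2: the earliest permitted date is 37 days after Dec 16, 2031 (when the acknowledgement is issued), i.e. Jan 22, 2032; done Feb 1, 2032, after the minimum wait.
Step 3: the earliest permitted date is 15 days after Feb 1, 2032 (when the fee estimate is provided), i.e. Feb 16, 2032; done Feb 17, 2032, after the minimum wait.
Step 4: 37 days after Feb 17, 2032 (when the non-exempt records are produced) is Mar 25, 2032; done Feb 23, 2032 — timely.
Step 5: 73 days after Feb 23, 2032 (when the exemption log is issued) is May 6, 2032; Apr 10, 2032 is within that limit.
Step 6: the window is 15–38 days after Apr 10, 2032 (when third parties are notified), so Apr 25, 2032 through May 18, 2032; done May 23, 2032 — 5 days after the window closed.
Later steps need not be reached.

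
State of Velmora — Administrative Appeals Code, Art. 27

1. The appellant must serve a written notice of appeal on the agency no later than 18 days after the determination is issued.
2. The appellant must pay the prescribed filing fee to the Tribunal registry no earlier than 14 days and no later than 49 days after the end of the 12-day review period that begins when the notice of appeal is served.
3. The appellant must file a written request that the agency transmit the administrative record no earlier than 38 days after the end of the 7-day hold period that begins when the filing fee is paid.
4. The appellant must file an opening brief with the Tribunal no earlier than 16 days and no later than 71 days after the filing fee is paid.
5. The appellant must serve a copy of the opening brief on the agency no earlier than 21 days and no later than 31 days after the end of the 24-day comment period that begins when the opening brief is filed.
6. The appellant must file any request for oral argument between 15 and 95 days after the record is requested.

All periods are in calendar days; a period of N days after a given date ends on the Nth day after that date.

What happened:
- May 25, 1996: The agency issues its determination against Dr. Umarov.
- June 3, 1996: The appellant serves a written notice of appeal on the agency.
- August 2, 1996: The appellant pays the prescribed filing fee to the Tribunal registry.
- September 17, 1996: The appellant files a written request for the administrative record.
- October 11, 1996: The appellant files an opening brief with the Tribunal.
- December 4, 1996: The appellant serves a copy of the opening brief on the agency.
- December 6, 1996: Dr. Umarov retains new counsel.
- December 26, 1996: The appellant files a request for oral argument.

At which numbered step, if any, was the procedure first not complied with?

Step 6

(1) due by May 25, 1996 + 18 days = June 12, 1996; completed June 3, 1996, before the deadline.
(2) the permitted window runs from June 15, 1996 + 14 = June 29, 1996 to June 15, 1996 + 49 = August 3, 1996; August 2, 1996 falls inside that range.
(3) permitted from August 9, 1996 + 38 days = September 16, 1996 onward; September 17, 1996 is on or after that date.
(4) the permitted window runs from August 2, 1996 + 16 = August 18, 1996 to August 2, 1996 + 71 = October 12, 1996; done October 11, 1996, which is between those dates.
(5) the permitted window runs from November 4, 1996 + 21 = November 25, 1996 to November 4, 1996 + 31 = December 5, 1996; December 4, 1996 falls inside that range.
(6) the permitted window runs from September 17, 1996 + 15 = October 2, 1996 to September 17, 1996 + 95 = December 21, 1996; done December 26, 1996 — 5 days after the window closed.
Later steps need not be reached.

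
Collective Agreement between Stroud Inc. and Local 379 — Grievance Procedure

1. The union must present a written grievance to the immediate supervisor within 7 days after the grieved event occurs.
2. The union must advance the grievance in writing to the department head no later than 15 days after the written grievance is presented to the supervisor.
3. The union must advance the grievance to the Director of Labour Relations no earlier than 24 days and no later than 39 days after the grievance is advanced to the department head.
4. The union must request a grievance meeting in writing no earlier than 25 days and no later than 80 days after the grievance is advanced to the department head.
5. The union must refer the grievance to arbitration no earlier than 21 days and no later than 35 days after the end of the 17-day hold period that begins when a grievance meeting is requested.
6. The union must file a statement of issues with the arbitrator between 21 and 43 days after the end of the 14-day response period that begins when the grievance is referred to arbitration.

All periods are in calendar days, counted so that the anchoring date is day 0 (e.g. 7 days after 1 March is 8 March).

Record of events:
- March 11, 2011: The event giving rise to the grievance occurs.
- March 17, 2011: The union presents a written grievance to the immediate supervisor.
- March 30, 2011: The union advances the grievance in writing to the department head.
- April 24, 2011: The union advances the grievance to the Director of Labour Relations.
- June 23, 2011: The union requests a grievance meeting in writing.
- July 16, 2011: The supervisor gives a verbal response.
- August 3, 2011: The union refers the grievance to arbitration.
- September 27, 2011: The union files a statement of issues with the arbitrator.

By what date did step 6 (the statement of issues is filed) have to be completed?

September 29, 2011

The grievance is referred to arbitration on August 3, 2011; the 14-day response period therefore ends August 17, 2011, and step 6 runs from that date. The window is 21–43 days after August 17, 2011; it closes on September 29, 2011.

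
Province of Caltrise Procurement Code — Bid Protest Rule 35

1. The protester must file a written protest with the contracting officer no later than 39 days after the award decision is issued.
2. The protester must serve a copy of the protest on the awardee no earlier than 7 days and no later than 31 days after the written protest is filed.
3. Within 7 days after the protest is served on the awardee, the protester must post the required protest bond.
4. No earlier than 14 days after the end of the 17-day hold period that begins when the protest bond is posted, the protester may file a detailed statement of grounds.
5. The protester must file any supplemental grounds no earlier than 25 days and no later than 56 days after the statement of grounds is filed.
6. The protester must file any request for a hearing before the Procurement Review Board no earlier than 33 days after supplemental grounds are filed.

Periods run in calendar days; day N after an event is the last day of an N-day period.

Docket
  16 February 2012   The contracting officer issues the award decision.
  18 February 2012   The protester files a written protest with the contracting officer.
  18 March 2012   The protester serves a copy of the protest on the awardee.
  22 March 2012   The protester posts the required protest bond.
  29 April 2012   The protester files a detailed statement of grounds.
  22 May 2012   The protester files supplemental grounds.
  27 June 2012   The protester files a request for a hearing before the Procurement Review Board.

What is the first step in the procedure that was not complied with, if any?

Step 5

Step 1: 39 days after 16 February 2012 (when the award decision is issued) is 26 March 2012; completed 18 February 2012, before the deadline.
Step 2: the window is 7–31 days after 18 February 2012 (when the written protest is filed), so 25 February 2012 through 20 March 2012; done 18 March 2012 — within the window.
Step 3: 7 days after 18 March 2012 (when the protest is served on the awardee) is 25 March 2012; 22 March 2012 is within that limit.
Step 4: the earliest permitted date is 14 days after 8 April 2012 (end of the 17-day hold period, which began when the protest bond is posted on 22 March 2012), i.e. 22 April 2012; done 29 April 2012, after the minimum wait.
Step 5: the window is 25–56 days after 29 April 2012 (when the statement of grounds is filed), so 24 May 2012 through 24 June 2012; done 22 May 2012 — 2 days before the window opened.
The analysis stops there.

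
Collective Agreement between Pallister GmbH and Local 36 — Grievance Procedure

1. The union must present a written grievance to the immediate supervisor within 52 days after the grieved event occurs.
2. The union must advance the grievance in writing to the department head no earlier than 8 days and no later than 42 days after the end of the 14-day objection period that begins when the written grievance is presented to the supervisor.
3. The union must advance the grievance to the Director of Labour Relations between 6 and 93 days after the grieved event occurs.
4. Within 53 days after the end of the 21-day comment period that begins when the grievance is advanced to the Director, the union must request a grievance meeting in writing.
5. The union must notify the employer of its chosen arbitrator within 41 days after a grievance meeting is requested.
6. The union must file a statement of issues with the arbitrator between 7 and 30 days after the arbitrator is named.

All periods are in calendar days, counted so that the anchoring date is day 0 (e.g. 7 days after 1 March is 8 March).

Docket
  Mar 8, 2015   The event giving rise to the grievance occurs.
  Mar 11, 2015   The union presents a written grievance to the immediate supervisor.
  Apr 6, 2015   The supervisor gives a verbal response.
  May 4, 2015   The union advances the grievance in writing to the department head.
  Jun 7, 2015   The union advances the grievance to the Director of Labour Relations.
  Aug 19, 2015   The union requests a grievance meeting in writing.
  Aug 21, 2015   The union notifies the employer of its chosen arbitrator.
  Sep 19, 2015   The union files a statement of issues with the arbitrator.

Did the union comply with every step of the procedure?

(1) due by Mar 8, 2015 + 52 days = Apr 29, 2015; Mar 11, 2015 is within that limit.
(2) the permitted window runs from Mar 25, 2015 + 8 = Apr 2, 2015 to Mar 25, 2015 + 42 = May 6, 2015; May 4, 2015 falls inside that range.
(3) the permitted window runs from Mar 8, 2015 + 6 = Mar 14, 2015 to Mar 8, 2015 + 93 = Jun 9, 2015; done Jun 7, 2015, which is between those dates.
(4) due by Jun 28, 2015 + 53 days = Aug 20, 2015; completed Aug 19, 2015, before the deadline.
(5) due by Aug 19, 2015 + 41 days = Sep 29, 2015; done Aug 21, 2015 — timely.
(6) the permitted window runs from Aug 21, 2015 + 7 = Aug 28, 2015 to Aug 21, 2015 + 30 = Sep 20, 2015; done Sep 19, 2015, which is between those dates.

Yes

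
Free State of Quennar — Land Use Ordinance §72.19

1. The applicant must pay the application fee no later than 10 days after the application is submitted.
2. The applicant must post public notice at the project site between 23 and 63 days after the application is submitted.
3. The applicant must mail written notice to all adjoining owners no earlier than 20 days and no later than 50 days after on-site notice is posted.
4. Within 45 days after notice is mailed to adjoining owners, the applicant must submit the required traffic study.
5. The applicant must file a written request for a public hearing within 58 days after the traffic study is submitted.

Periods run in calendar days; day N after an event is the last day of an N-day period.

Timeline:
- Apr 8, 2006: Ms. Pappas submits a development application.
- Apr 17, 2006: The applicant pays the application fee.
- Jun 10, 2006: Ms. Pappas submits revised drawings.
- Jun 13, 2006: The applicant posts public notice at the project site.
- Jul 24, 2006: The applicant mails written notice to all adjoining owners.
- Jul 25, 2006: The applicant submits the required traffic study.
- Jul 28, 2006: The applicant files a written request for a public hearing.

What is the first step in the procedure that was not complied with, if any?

(1) due by Apr 8, 2006 + 10 days = Apr 18, 2006; done Apr 17, 2006 — timely.
(2) the permitted window runs from Apr 8, 2006 + 23 = May 1, 2006 to Apr 8, 2006 + 63 = Jun 10, 2006; done Jun 13, 2006 — 3 days after the window closed.
That is the first point of non-compliance.

Step 2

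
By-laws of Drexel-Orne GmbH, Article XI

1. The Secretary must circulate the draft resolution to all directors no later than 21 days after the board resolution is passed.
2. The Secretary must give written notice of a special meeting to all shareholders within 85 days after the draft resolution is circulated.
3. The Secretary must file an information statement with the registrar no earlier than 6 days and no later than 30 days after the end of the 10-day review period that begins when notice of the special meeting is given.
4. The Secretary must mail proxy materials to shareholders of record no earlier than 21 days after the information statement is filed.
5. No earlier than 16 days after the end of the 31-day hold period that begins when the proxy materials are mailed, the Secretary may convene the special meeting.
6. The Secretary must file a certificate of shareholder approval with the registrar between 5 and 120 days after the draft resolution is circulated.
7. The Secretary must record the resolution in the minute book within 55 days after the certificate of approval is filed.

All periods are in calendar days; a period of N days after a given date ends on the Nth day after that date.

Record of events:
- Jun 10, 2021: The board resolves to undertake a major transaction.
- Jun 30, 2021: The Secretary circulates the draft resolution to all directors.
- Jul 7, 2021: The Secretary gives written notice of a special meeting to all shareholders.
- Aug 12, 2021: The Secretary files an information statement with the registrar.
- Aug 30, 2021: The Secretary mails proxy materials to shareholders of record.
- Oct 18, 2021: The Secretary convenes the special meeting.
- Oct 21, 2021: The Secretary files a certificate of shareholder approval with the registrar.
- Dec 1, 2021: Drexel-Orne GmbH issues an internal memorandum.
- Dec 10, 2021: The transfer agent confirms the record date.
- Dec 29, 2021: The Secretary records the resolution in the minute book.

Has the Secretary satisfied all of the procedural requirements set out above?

No

(1) due by Jun 10, 2021 + 21 days = Jul 1, 2021; Jun 30, 2021 is within that limit.
(2) due by Jun 30, 2021 + 85 days = Sep 23, 2021; Jul 7, 2021 is within that limit.
(3) the permitted window runs from Jul 17, 2021 + 6 = Jul 23, 2021 to Jul 17, 2021 + 30 = Aug 16, 2021; done Aug 12, 2021, which is between those dates.
(4) permitted from Aug 12, 2021 + 21 days = Sep 2, 2021 onward; acted on Aug 30, 2021, 3 days prematurely.
The analysis stops there.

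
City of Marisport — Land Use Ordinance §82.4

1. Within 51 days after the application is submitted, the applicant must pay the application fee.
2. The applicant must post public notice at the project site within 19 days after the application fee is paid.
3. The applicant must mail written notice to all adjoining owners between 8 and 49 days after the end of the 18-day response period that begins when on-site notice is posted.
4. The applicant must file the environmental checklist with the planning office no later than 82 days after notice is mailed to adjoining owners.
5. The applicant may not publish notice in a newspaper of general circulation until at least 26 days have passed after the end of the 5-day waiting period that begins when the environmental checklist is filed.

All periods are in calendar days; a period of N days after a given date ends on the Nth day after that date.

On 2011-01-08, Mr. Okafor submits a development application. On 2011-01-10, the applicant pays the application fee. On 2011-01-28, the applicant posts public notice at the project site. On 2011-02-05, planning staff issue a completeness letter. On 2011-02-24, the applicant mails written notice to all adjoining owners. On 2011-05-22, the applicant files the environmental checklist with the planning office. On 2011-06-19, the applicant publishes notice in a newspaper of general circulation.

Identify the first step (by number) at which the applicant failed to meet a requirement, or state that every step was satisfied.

Step 1: 51 days after 2011-01-08 (when the application is submitted) is 2011-02-28; completed 2011-01-10, before the deadline.
Step 2: 19 days after 2011-01-10 (when the application fee is paid) is 2011-01-29; done 2011-01-28 — timely.
Step 3: the window is 8–49 days after 2011-02-15 (end of the 18-day response period, which began when on-site notice is posted on 2011-01-28), so 2011-02-23 through 2011-04-05; done 2011-02-24, which is between those dates.
Step 4: 82 days after 2011-02-24 (when notice is mailed to adjoining owners) is 2011-05-17; not done until 2011-05-22, 5 days after the deadline.

Step 4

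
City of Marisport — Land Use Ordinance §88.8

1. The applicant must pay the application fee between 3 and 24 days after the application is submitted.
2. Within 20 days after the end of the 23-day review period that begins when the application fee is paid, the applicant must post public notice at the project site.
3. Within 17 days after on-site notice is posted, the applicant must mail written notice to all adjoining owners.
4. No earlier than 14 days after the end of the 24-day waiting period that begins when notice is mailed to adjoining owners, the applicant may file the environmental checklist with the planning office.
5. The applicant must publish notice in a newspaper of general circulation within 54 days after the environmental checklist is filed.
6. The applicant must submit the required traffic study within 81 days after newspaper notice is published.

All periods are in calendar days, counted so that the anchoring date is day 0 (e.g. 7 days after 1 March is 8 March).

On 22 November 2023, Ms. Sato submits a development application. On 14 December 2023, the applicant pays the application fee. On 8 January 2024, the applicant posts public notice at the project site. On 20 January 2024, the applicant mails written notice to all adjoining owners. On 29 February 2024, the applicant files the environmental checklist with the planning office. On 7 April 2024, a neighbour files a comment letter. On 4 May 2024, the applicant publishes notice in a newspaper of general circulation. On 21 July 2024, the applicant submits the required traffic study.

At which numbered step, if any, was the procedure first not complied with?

Step 5

(1) the permitted window runs from 22 November 2023 + 3 = 25 November 2023 to 22 November 2023 + 24 = 16 December 2023; 14 December 2023 falls inside that range.
(2) due by 6 January 2024 + 20 days = 26 January 2024; completed 8 January 2024, before the deadline.
(3) due by 8 January 2024 + 17 days = 25 January 2024; 20 January 2024 is within that limit.
(4) permitted from 13 February 2024 + 14 days = 27 February 2024 onward; 29 February 2024 is on or after that date.
(5) due by 29 February 2024 + 54 days = 23 April 2024; done 4 May 2024 — 11 days late.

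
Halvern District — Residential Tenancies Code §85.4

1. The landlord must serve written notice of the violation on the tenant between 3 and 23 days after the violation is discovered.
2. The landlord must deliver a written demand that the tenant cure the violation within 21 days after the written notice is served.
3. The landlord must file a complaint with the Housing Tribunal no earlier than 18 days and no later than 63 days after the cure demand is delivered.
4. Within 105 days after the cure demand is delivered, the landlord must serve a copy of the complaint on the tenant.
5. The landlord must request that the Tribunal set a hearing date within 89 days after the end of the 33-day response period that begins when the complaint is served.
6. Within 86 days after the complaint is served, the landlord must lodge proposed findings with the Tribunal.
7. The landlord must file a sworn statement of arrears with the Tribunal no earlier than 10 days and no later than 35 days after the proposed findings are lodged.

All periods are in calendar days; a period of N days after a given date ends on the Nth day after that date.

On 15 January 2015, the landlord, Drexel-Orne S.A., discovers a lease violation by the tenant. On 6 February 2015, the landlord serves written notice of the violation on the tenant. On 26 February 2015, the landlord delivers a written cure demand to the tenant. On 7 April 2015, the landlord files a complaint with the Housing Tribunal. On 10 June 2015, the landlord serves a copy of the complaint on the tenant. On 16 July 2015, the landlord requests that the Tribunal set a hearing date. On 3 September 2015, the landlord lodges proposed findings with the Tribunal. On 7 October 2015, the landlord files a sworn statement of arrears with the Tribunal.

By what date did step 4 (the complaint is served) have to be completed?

11 June 2015

Step 4 runs from 26 February 2015, when the cure demand is delivered. 105 days after 26 February 2015 is 11 June 2015.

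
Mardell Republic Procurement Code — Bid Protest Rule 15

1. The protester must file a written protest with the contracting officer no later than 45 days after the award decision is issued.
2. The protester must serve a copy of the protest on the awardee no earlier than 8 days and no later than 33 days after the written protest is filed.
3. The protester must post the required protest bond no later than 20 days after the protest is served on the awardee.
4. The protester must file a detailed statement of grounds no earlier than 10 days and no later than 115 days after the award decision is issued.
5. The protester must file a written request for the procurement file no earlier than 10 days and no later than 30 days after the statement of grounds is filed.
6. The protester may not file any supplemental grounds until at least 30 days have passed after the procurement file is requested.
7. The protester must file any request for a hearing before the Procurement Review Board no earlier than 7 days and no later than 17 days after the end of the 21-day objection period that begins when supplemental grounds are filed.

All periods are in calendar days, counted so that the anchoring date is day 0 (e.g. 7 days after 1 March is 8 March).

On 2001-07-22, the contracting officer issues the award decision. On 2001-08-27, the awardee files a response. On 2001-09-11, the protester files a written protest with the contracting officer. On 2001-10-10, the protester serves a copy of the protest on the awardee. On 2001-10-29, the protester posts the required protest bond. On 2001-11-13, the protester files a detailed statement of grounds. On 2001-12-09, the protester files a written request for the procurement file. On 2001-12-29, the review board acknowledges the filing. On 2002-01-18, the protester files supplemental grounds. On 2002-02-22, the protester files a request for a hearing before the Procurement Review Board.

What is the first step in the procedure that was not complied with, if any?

Step 1

Step 1: 45 days after 2001-07-22 (when the award decision is issued) is 2001-09-05; not done until 2001-09-11, 6 days after the deadline.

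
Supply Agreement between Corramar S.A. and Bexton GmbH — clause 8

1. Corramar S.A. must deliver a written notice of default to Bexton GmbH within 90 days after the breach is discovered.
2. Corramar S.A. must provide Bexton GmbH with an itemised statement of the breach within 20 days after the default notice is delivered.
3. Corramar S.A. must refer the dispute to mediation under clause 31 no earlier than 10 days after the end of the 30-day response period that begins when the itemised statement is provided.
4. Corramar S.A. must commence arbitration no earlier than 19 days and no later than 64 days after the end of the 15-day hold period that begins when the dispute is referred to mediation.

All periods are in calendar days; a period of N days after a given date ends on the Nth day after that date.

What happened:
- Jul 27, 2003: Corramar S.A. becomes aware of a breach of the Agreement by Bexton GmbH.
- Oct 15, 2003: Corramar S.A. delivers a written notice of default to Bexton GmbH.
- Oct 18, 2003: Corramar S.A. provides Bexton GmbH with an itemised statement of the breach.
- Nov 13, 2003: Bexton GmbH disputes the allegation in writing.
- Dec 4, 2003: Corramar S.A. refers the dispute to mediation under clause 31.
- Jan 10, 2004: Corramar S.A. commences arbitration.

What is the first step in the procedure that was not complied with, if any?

Step 1 — counting 90 days from Jul 27, 2003 (when the breach is discovered) gives a deadline of Oct 25, 2003; Oct 15, 2003 is within that limit.
Step 2 — counting 20 days from Oct 15, 2003 (when the default notice is delivered) gives a deadline of Nov 4, 2003; done Oct 18, 2003 — timely.
Step 3 — must wait 10 days from Nov 17, 2003 (end of the 30-day response period, which began when the itemised statement is provided on Oct 18, 2003), so not before Nov 27, 2003; Dec 4, 2003 is on or after that date.
Step 4 — 19 and 64 days from Dec 19, 2003 (end of the 15-day hold period, which began when the dispute is referred to mediation on Dec 4, 2003) are Jan 7, 2004 and Feb 21, 2004 respectively; Jan 10, 2004 falls inside that range.

None — every step was satisfied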